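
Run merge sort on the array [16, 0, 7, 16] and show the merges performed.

Divide and conquer:
  Merge [16] + [0] -> [0, 16]
  Merge [7] + [16] -> [7, 16]
  Merge [0, 16] + [7, 16] -> [0, 7, 16, 16]


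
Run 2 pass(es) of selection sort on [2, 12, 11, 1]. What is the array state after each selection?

Pass 1: Select minimum 1 at index 3, swap -> [1, 12, 11, 2]
Pass 2: Select minimum 2 at index 3, swap -> [1, 2, 11, 12]


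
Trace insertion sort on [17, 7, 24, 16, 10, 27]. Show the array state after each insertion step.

First element 17 is already 'sorted'
Insert 7: shifted 1 elements -> [7, 17, 24, 16, 10, 27]
Insert 24: shifted 0 elements -> [7, 17, 24, 16, 10, 27]
Insert 16: shifted 2 elements -> [7, 16, 17, 24, 10, 27]
Insert 10: shifted 3 elements -> [7, 10, 16, 17, 24, 27]
Insert 27: shifted 0 elements -> [7, 10, 16, 17, 24, 27]


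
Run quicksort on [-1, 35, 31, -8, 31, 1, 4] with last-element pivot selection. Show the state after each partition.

Partition 1: pivot=4 at index 3 -> [-1, -8, 1, 4, 31, 31, 35]
Partition 2: pivot=1 at index 2 -> [-1, -8, 1, 4, 31, 31, 35]
Partition 3: pivot=-8 at index 0 -> [-8, -1, 1, 4, 31, 31, 35]
Partition 4: pivot=35 at index 6 -> [-8, -1, 1, 4, 31, 31, 35]
Partition 5: pivot=31 at index 5 -> [-8, -1, 1, 4, 31, 31, 35]


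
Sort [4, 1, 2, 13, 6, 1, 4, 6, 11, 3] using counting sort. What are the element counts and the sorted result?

Count array: [0, 2, 1, 1, 2, 0, 2, 0, 0, 0, 0, 1, 0, 1]
(count[i] = number of elements equal to i)
Cumulative count: [0, 2, 3, 4, 6, 6, 8, 8, 8, 8, 8, 9, 9, 10]
Sorted: [1, 1, 2, 3, 4, 4, 6, 6, 11, 13]


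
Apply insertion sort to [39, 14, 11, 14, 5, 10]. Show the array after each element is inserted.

First element 39 is already 'sorted'
Insert 14: shifted 1 elements -> [14, 39, 11, 14, 5, 10]
Insert 11: shifted 2 elements -> [11, 14, 39, 14, 5, 10]
Insert 14: shifted 1 elements -> [11, 14, 14, 39, 5, 10]
Insert 5: shifted 4 elements -> [5, 11, 14, 14, 39, 10]
Insert 10: shifted 4 elements -> [5, 10, 11, 14, 14, 39]


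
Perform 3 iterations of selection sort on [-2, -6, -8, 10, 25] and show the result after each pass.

Pass 1: Select minimum -8 at index 2, swap -> [-8, -6, -2, 10, 25]
Pass 2: Select minimum -6 at index 1, swap -> [-8, -6, -2, 10, 25]
Pass 3: Select minimum -2 at index 2, swap -> [-8, -6, -2, 10, 25]


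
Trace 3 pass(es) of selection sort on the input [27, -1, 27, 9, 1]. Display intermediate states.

Pass 1: Select minimum -1 at index 1, swap -> [-1, 27, 27, 9, 1]
Pass 2: Select minimum 1 at index 4, swap -> [-1, 1, 27, 9, 27]
Pass 3: Select minimum 9 at index 3, swap -> [-1, 1, 9, 27, 27]


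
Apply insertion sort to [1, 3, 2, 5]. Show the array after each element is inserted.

First element 1 is already 'sorted'
Insert 3: shifted 0 elements -> [1, 3, 2, 5]
Insert 2: shifted 1 elements -> [1, 2, 3, 5]
Insert 5: shifted 0 elements -> [1, 2, 3, 5]


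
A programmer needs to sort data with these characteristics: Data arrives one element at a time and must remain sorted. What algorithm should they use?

Best choice: Insertion sort
Reason: Insertion sort naturally handles online/streaming input by inserting each new element into sorted position


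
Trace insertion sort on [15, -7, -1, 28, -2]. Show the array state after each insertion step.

First element 15 is already 'sorted'
Insert -7: shifted 1 elements -> [-7, 15, -1, 28, -2]
Insert -1: shifted 1 elements -> [-7, -1, 15, 28, -2]
Insert 28: shifted 0 elements -> [-7, -1, 15, 28, -2]
Insert -2: shifted 3 elements -> [-7, -2, -1, 15, 28]


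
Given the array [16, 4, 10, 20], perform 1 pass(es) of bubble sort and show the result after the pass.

After pass 1: [4, 10, 16, 20] (2 swaps)
Total swaps: 2


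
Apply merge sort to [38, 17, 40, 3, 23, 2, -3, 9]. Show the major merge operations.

Divide and conquer:
  Merge [38] + [17] -> [17, 38]
  Merge [40] + [3] -> [3, 40]
  Merge [17, 38] + [3, 40] -> [3, 17, 38, 40]
  Merge [23] + [2] -> [2, 23]
  Merge [-3] + [9] -> [-3, 9]
  Merge [2, 23] + [-3, 9] -> [-3, 2, 9, 23]
  Merge [3, 17, 38, 40] + [-3, 2, 9, 23] -> [-3, 2, 3, 9, 17, 23, 38, 40]


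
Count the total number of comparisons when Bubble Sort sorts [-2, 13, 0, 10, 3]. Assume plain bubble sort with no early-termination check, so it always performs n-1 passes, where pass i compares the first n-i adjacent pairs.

Pass 1: compare adjacent pairs (0,1)..(3,4) = 4 comparison(s), 3 swap(s) -> [-2, 0, 10, 3, 13]
Pass 2: compare adjacent pairs (0,1)..(2,3) = 3 comparison(s), 1 swap(s) -> [-2, 0, 3, 10, 13]
Pass 3: compare adjacent pairs (0,1)..(1,2) = 2 comparison(s), 0 swap(s) -> [-2, 0, 3, 10, 13]
Pass 4: compare adjacent pairs (0,1)..(0,1) = 1 comparison(s), 0 swap(s) -> [-2, 0, 3, 10, 13]
Total comparisons: 4 + 3 + 2 + 1 = 10


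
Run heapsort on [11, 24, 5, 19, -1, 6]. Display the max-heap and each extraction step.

Build heap: [24, 19, 6, 11, -1, 5]
Extract 24: [19, 11, 6, 5, -1, 24]
Extract 19: [11, 5, 6, -1, 19, 24]
Extract 11: [6, 5, -1, 11, 19, 24]
Extract 6: [5, -1, 6, 11, 19, 24]
Extract 5: [-1, 5, 6, 11, 19, 24]


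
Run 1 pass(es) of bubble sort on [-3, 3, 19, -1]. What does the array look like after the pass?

After pass 1: [-3, 3, -1, 19] (1 swaps)
Total swaps: 1


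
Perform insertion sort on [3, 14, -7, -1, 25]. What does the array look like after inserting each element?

First element 3 is already 'sorted'
Insert 14: shifted 0 elements -> [3, 14, -7, -1, 25]
Insert -7: shifted 2 elements -> [-7, 3, 14, -1, 25]
Insert -1: shifted 2 elements -> [-7, -1, 3, 14, 25]
Insert 25: shifted 0 elements -> [-7, -1, 3, 14, 25]


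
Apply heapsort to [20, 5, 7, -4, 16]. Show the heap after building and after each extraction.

Build heap: [20, 16, 7, -4, 5]
Extract 20: [16, 5, 7, -4, 20]
Extract 16: [7, 5, -4, 16, 20]
Extract 7: [5, -4, 7, 16, 20]
Extract 5: [-4, 5, 7, 16, 20]


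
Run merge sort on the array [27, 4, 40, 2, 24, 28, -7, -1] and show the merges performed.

Divide and conquer:
  Merge [27] + [4] -> [4, 27]
  Merge [40] + [2] -> [2, 40]
  Merge [4, 27] + [2, 40] -> [2, 4, 27, 40]
  Merge [24] + [28] -> [24, 28]
  Merge [-7] + [-1] -> [-7, -1]
  Merge [24, 28] + [-7, -1] -> [-7, -1, 24, 28]
  Merge [2, 4, 27, 40] + [-7, -1, 24, 28] -> [-7, -1, 2, 4, 24, 27, 28, 40]


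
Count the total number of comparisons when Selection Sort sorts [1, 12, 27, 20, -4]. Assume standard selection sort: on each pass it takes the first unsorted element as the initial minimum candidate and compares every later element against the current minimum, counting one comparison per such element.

Pass 1: scan indices 1..4 for the minimum = 4 comparison(s); min is -4, place at index 0 -> [-4, 12, 27, 20, 1]
Pass 2: scan indices 2..4 for the minimum = 3 comparison(s); min is 1, place at index 1 -> [-4, 1, 27, 20, 12]
Pass 3: scan indices 3..4 for the minimum = 2 comparison(s); min is 12, place at index 2 -> [-4, 1, 12, 20, 27]
Pass 4: scan indices 4..4 for the minimum = 1 comparison(s); min is 20, place at index 3 -> [-4, 1, 12, 20, 27]
Selection sort always scans the whole unsorted suffix, so the count is (n-1) + (n-2) + ... + 1 = n(n-1)/2 = 5*4/2 = 10 regardless of the input order.
Total comparisons: 4 + 3 + 2 + 1 = 10


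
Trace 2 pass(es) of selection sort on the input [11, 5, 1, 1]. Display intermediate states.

Pass 1: Select minimum 1 at index 2, swap -> [1, 5, 11, 1]
Pass 2: Select minimum 1 at index 3, swap -> [1, 1, 11, 5]


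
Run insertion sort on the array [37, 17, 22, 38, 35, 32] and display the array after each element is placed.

First element 37 is already 'sorted'
Insert 17: shifted 1 elements -> [17, 37, 22, 38, 35, 32]
Insert 22: shifted 1 elements -> [17, 22, 37, 38, 35, 32]
Insert 38: shifted 0 elements -> [17, 22, 37, 38, 35, 32]
Insert 35: shifted 2 elements -> [17, 22, 35, 37, 38, 32]
Insert 32: shifted 3 elements -> [17, 22, 32, 35, 37, 38]


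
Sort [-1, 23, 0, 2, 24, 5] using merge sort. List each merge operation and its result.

Divide and conquer:
  Merge [23] + [0] -> [0, 23]
  Merge [-1] + [0, 23] -> [-1, 0, 23]
  Merge [24] + [5] -> [5, 24]
  Merge [2] + [5, 24] -> [2, 5, 24]
  Merge [-1, 0, 23] + [2, 5, 24] -> [-1, 0, 2, 5, 23, 24]


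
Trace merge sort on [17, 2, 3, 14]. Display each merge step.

Divide and conquer:
  Merge [17] + [2] -> [2, 17]
  Merge [3] + [14] -> [3, 14]
  Merge [2, 17] + [3, 14] -> [2, 3, 14, 17]


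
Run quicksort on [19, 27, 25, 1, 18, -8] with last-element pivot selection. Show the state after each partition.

Partition 1: pivot=-8 at index 0 -> [-8, 27, 25, 1, 18, 19]
Partition 2: pivot=19 at index 3 -> [-8, 1, 18, 19, 25, 27]
Partition 3: pivot=18 at index 2 -> [-8, 1, 18, 19, 25, 27]
Partition 4: pivot=27 at index 5 -> [-8, 1, 18, 19, 25, 27]


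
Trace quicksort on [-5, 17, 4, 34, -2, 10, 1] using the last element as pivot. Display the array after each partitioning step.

Partition 1: pivot=1 at index 2 -> [-5, -2, 1, 34, 17, 10, 4]
Partition 2: pivot=-2 at index 1 -> [-5, -2, 1, 34, 17, 10, 4]
Partition 3: pivot=4 at index 3 -> [-5, -2, 1, 4, 17, 10, 34]
Partition 4: pivot=34 at index 6 -> [-5, -2, 1, 4, 17, 10, 34]
Partition 5: pivot=10 at index 4 -> [-5, -2, 1, 4, 10, 17, 34]


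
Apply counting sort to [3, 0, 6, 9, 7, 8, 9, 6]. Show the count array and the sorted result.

Count array: [1, 0, 0, 1, 0, 0, 2, 1, 1, 2]
(count[i] = number of elements equal to i)
Cumulative count: [1, 1, 1, 2, 2, 2, 4, 5, 6, 8]
Sorted: [0, 3, 6, 6, 7, 8, 9, 9]


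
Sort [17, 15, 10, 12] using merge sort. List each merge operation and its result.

Divide and conquer:
  Merge [17] + [15] -> [15, 17]
  Merge [10] + [12] -> [10, 12]
  Merge [15, 17] + [10, 12] -> [10, 12, 15, 17]


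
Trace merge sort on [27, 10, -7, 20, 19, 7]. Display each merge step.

Divide and conquer:
  Merge [10] + [-7] -> [-7, 10]
  Merge [27] + [-7, 10] -> [-7, 10, 27]
  Merge [19] + [7] -> [7, 19]
  Merge [20] + [7, 19] -> [7, 19, 20]
  Merge [-7, 10, 27] + [7, 19, 20] -> [-7, 7, 10, 19, 20, 27]


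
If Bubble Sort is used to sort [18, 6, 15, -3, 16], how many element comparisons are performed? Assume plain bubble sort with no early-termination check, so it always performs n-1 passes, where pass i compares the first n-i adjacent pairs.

Pass 1: compare adjacent pairs (0,1)..(3,4) = 4 comparison(s), 4 swap(s) -> [6, 15, -3, 16, 18]
Pass 2: compare adjacent pairs (0,1)..(2,3) = 3 comparison(s), 1 swap(s) -> [6, -3, 15, 16, 18]
Pass 3: compare adjacent pairs (0,1)..(1,2) = 2 comparison(s), 1 swap(s) -> [-3, 6, 15, 16, 18]
Pass 4: compare adjacent pairs (0,1)..(0,1) = 1 comparison(s), 0 swap(s) -> [-3, 6, 15, 16, 18]
Total comparisons: 4 + 3 + 2 + 1 = 10


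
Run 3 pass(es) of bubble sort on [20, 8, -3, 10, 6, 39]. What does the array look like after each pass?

After pass 1: [8, -3, 10, 6, 20, 39] (4 swaps)
After pass 2: [-3, 8, 6, 10, 20, 39] (2 swaps)
After pass 3: [-3, 6, 8, 10, 20, 39] (1 swaps)
Total swaps: 7


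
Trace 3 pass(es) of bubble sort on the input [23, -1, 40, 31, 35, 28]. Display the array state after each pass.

After pass 1: [-1, 23, 31, 35, 28, 40] (4 swaps)
After pass 2: [-1, 23, 31, 28, 35, 40] (1 swaps)
After pass 3: [-1, 23, 28, 31, 35, 40] (1 swaps)
Total swaps: 6


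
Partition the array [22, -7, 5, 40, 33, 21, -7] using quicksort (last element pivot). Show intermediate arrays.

Partition 1: pivot=-7 at index 1 -> [-7, -7, 5, 40, 33, 21, 22]
Partition 2: pivot=22 at index 4 -> [-7, -7, 5, 21, 22, 40, 33]
Partition 3: pivot=21 at index 3 -> [-7, -7, 5, 21, 22, 40, 33]
Partition 4: pivot=33 at index 5 -> [-7, -7, 5, 21, 22, 33, 40]


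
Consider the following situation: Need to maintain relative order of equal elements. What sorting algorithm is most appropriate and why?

Best choice: Merge sort or Insertion sort
Reason: Both are stable; quicksort and heapsort are not stable


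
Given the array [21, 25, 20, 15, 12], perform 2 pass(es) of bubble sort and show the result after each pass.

After pass 1: [21, 20, 15, 12, 25] (3 swaps)
After pass 2: [20, 15, 12, 21, 25] (3 swaps)
Total swaps: 6


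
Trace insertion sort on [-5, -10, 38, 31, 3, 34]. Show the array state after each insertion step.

First element -5 is already 'sorted'
Insert -10: shifted 1 elements -> [-10, -5, 38, 31, 3, 34]
Insert 38: shifted 0 elements -> [-10, -5, 38, 31, 3, 34]
Insert 31: shifted 1 elements -> [-10, -5, 31, 38, 3, 34]
Insert 3: shifted 2 elements -> [-10, -5, 3, 31, 38, 34]
Insert 34: shifted 1 elements -> [-10, -5, 3, 31, 34, 38]


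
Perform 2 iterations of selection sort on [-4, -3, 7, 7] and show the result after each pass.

Pass 1: Select minimum -4 at index 0, swap -> [-4, -3, 7, 7]
Pass 2: Select minimum -3 at index 1, swap -> [-4, -3, 7, 7]


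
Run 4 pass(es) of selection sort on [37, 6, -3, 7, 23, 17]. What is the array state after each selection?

Pass 1: Select minimum -3 at index 2, swap -> [-3, 6, 37, 7, 23, 17]
Pass 2: Select minimum 6 at index 1, swap -> [-3, 6, 37, 7, 23, 17]
Pass 3: Select minimum 7 at index 3, swap -> [-3, 6, 7, 37, 23, 17]
Pass 4: Select minimum 17 at index 5, swap -> [-3, 6, 7, 17, 23, 37]


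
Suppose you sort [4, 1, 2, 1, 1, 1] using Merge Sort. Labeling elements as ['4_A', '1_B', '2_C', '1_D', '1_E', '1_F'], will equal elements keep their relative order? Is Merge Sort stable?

Trace Merge Sort on the labeled array (the key is the number; the letter only tracks identity):
  Merge [1_B] + [2_C] -> [1_B, 2_C]
  Merge [4_A] + [1_B, 2_C] -> [1_B, 2_C, 4_A]
  Merge [1_E] + [1_F] -> [1_E, 1_F]
  Merge [1_D] + [1_E, 1_F] -> [1_D, 1_E, 1_F]
  Merge [1_B, 2_C, 4_A] + [1_D, 1_E, 1_F] -> [1_B, 1_D, 1_E, 1_F, 2_C, 4_A]
Final order: [1_B, 1_D, 1_E, 1_F, 2_C, 4_A]
Equal keys:
  value 1: originally 1_B, 1_D, 1_E, 1_F; after sorting 1_B, 1_D, 1_E, 1_F -> order preserved
All equal keys kept their original relative order. Merge Sort is stable: when the heads of the two halves are equal the merge takes from the left half first.
Answer: Stable


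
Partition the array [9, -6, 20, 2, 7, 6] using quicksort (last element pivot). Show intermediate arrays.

Partition 1: pivot=6 at index 2 -> [-6, 2, 6, 9, 7, 20]
Partition 2: pivot=2 at index 1 -> [-6, 2, 6, 9, 7, 20]
Partition 3: pivot=20 at index 5 -> [-6, 2, 6, 9, 7, 20]
Partition 4: pivot=7 at index 3 -> [-6, 2, 6, 7, 9, 20]


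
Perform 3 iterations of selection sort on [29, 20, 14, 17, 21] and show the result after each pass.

Pass 1: Select minimum 14 at index 2, swap -> [14, 20, 29, 17, 21]
Pass 2: Select minimum 17 at index 3, swap -> [14, 17, 29, 20, 21]
Pass 3: Select minimum 20 at index 3, swap -> [14, 17, 20, 29, 21]


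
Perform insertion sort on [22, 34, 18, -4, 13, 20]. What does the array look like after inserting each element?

First element 22 is already 'sorted'
Insert 34: shifted 0 elements -> [22, 34, 18, -4, 13, 20]
Insert 18: shifted 2 elements -> [18, 22, 34, -4, 13, 20]
Insert -4: shifted 3 elements -> [-4, 18, 22, 34, 13, 20]
Insert 13: shifted 3 elements -> [-4, 13, 18, 22, 34, 20]
Insert 20: shifted 2 elements -> [-4, 13, 18, 20, 22, 34]


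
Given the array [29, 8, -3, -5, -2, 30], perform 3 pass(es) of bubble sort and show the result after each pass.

After pass 1: [8, -3, -5, -2, 29, 30] (4 swaps)
After pass 2: [-3, -5, -2, 8, 29, 30] (3 swaps)
After pass 3: [-5, -3, -2, 8, 29, 30] (1 swaps)
Total swaps: 8


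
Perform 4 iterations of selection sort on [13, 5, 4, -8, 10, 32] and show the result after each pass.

Pass 1: Select minimum -8 at index 3, swap -> [-8, 5, 4, 13, 10, 32]
Pass 2: Select minimum 4 at index 2, swap -> [-8, 4, 5, 13, 10, 32]
Pass 3: Select minimum 5 at index 2, swap -> [-8, 4, 5, 13, 10, 32]
Pass 4: Select minimum 10 at index 4, swap -> [-8, 4, 5, 10, 13, 32]


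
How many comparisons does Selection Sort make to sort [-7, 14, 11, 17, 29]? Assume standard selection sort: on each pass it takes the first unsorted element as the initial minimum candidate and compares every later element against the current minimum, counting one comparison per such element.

Pass 1: scan indices 1..4 for the minimum = 4 comparison(s); min is -7, place at index 0 -> [-7, 14, 11, 17, 29]
Pass 2: scan indices 2..4 for the minimum = 3 comparison(s); min is 11, place at index 1 -> [-7, 11, 14, 17, 29]
Pass 3: scan indices 3..4 for the minimum = 2 comparison(s); min is 14, place at index 2 -> [-7, 11, 14, 17, 29]
Pass 4: scan indices 4..4 for the minimum = 1 comparison(s); min is 17, place at index 3 -> [-7, 11, 14, 17, 29]
Selection sort always scans the whole unsorted suffix, so the count is (n-1) + (n-2) + ... + 1 = n(n-1)/2 = 5*4/2 = 10 regardless of the input order.
Total comparisons: 4 + 3 + 2 + 1 = 10


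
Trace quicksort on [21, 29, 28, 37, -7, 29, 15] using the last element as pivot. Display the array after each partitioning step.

Partition 1: pivot=15 at index 1 -> [-7, 15, 28, 37, 21, 29, 29]
Partition 2: pivot=29 at index 5 -> [-7, 15, 28, 21, 29, 29, 37]
Partition 3: pivot=29 at index 4 -> [-7, 15, 28, 21, 29, 29, 37]
Partition 4: pivot=21 at index 2 -> [-7, 15, 21, 28, 29, 29, 37]


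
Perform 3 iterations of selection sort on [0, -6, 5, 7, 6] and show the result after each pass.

Pass 1: Select minimum -6 at index 1, swap -> [-6, 0, 5, 7, 6]
Pass 2: Select minimum 0 at index 1, swap -> [-6, 0, 5, 7, 6]
Pass 3: Select minimum 5 at index 2, swap -> [-6, 0, 5, 7, 6]


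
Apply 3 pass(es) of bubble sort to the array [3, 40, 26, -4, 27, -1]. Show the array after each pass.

After pass 1: [3, 26, -4, 27, -1, 40] (4 swaps)
After pass 2: [3, -4, 26, -1, 27, 40] (2 swaps)
After pass 3: [-4, 3, -1, 26, 27, 40] (2 swaps)
Total swaps: 8


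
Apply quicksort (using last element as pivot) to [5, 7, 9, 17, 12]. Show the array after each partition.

Partition 1: pivot=12 at index 3 -> [5, 7, 9, 12, 17]
Partition 2: pivot=9 at index 2 -> [5, 7, 9, 12, 17]
Partition 3: pivot=7 at index 1 -> [5, 7, 9, 12, 17]


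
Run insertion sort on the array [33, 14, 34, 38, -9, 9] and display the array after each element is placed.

First element 33 is already 'sorted'
Insert 14: shifted 1 elements -> [14, 33, 34, 38, -9, 9]
Insert 34: shifted 0 elements -> [14, 33, 34, 38, -9, 9]
Insert 38: shifted 0 elements -> [14, 33, 34, 38, -9, 9]
Insert -9: shifted 4 elements -> [-9, 14, 33, 34, 38, 9]
Insert 9: shifted 4 elements -> [-9, 9, 14, 33, 34, 38]


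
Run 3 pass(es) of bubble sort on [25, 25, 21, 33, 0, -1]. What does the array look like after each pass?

After pass 1: [25, 21, 25, 0, -1, 33] (3 swaps)
After pass 2: [21, 25, 0, -1, 25, 33] (3 swaps)
After pass 3: [21, 0, -1, 25, 25, 33] (2 swaps)
Total swaps: 8


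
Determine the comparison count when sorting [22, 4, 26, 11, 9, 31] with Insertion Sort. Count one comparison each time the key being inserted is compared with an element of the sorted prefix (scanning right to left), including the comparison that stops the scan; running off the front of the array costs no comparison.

Insert 4: 22 > 4 (shift), reached front = 1 comparison(s) -> [4, 22, 26, 11, 9, 31]
Insert 26: 22 <= 26 (stop) = 1 comparison(s) -> [4, 22, 26, 11, 9, 31]
Insert 11: 26 > 11 (shift), 22 > 11 (shift), 4 <= 11 (stop) = 3 comparison(s) -> [4, 11, 22, 26, 9, 31]
Insert 9: 26 > 9 (shift), 22 > 9 (shift), 11 > 9 (shift), 4 <= 9 (stop) = 4 comparison(s) -> [4, 9, 11, 22, 26, 31]
Insert 31: 26 <= 31 (stop) = 1 comparison(s) -> [4, 9, 11, 22, 26, 31]
Total comparisons: 1 + 1 + 3 + 4 + 1 = 10


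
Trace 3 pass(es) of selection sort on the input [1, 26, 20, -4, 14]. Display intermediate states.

Pass 1: Select minimum -4 at index 3, swap -> [-4, 26, 20, 1, 14]
Pass 2: Select minimum 1 at index 3, swap -> [-4, 1, 20, 26, 14]
Pass 3: Select minimum 14 at index 4, swap -> [-4, 1, 14, 26, 20]


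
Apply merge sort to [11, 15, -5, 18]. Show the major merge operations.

Divide and conquer:
  Merge [11] + [15] -> [11, 15]
  Merge [-5] + [18] -> [-5, 18]
  Merge [11, 15] + [-5, 18] -> [-5, 11, 15, 18]


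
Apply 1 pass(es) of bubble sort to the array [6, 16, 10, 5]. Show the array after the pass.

After pass 1: [6, 10, 5, 16] (2 swaps)
Total swaps: 2


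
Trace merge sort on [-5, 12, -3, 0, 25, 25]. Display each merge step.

Divide and conquer:
  Merge [12] + [-3] -> [-3, 12]
  Merge [-5] + [-3, 12] -> [-5, -3, 12]
  Merge [25] + [25] -> [25, 25]
  Merge [0] + [25, 25] -> [0, 25, 25]
  Merge [-5, -3, 12] + [0, 25, 25] -> [-5, -3, 0, 12, 25, 25]


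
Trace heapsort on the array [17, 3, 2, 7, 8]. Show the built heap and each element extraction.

Build heap: [17, 8, 2, 7, 3]
Extract 17: [8, 7, 2, 3, 17]
Extract 8: [7, 3, 2, 8, 17]
Extract 7: [3, 2, 7, 8, 17]
Extract 3: [2, 3, 7, 8, 17]


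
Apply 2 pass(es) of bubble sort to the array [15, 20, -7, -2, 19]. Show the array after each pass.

After pass 1: [15, -7, -2, 19, 20] (3 swaps)
After pass 2: [-7, -2, 15, 19, 20] (2 swaps)
Total swaps: 5


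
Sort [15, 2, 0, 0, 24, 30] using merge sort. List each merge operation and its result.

Divide and conquer:
  Merge [2] + [0] -> [0, 2]
  Merge [15] + [0, 2] -> [0, 2, 15]
  Merge [24] + [30] -> [24, 30]
  Merge [0] + [24, 30] -> [0, 24, 30]
  Merge [0, 2, 15] + [0, 24, 30] -> [0, 0, 2, 15, 24, 30]


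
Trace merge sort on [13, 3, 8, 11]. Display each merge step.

Divide and conquer:
  Merge [13] + [3] -> [3, 13]
  Merge [8] + [11] -> [8, 11]
  Merge [3, 13] + [8, 11] -> [3, 8, 11, 13]


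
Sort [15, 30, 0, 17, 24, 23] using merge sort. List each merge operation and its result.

Divide and conquer:
  Merge [30] + [0] -> [0, 30]
  Merge [15] + [0, 30] -> [0, 15, 30]
  Merge [24] + [23] -> [23, 24]
  Merge [17] + [23, 24] -> [17, 23, 24]
  Merge [0, 15, 30] + [17, 23, 24] -> [0, 15, 17, 23, 24, 30]


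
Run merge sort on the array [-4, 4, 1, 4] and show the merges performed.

Divide and conquer:
  Merge [-4] + [4] -> [-4, 4]
  Merge [1] + [4] -> [1, 4]
  Merge [-4, 4] + [1, 4] -> [-4, 1, 4, 4]


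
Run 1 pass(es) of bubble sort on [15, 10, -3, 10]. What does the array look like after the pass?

After pass 1: [10, -3, 10, 15] (3 swaps)
Total swaps: 3


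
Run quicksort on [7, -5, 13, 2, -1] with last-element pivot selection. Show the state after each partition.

Partition 1: pivot=-1 at index 1 -> [-5, -1, 13, 2, 7]
Partition 2: pivot=7 at index 3 -> [-5, -1, 2, 7, 13]


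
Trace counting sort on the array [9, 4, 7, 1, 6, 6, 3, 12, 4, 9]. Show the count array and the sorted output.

Count array: [0, 1, 0, 1, 2, 0, 2, 1, 0, 2, 0, 0, 1]
(count[i] = number of elements equal to i)
Cumulative count: [0, 1, 1, 2, 4, 4, 6, 7, 7, 9, 9, 9, 10]
Sorted: [1, 3, 4, 4, 6, 6, 7, 9, 9, 12]


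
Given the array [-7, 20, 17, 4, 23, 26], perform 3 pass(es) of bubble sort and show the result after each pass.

After pass 1: [-7, 17, 4, 20, 23, 26] (2 swaps)
After pass 2: [-7, 4, 17, 20, 23, 26] (1 swaps)
After pass 3: [-7, 4, 17, 20, 23, 26] (0 swaps)
Total swaps: 3


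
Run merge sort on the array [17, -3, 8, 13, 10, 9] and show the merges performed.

Divide and conquer:
  Merge [-3] + [8] -> [-3, 8]
  Merge [17] + [-3, 8] -> [-3, 8, 17]
  Merge [10] + [9] -> [9, 10]
  Merge [13] + [9, 10] -> [9, 10, 13]
  Merge [-3, 8, 17] + [9, 10, 13] -> [-3, 8, 9, 10, 13, 17]


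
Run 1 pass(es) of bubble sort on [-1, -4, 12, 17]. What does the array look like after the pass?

After pass 1: [-4, -1, 12, 17] (1 swaps)
Total swaps: 1


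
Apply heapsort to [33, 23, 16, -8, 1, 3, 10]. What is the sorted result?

Build heap: [33, 23, 16, -8, 1, 3, 10]
Extract 33: [23, 10, 16, -8, 1, 3, 33]
Extract 23: [16, 10, 3, -8, 1, 23, 33]
Extract 16: [10, 1, 3, -8, 16, 23, 33]
Extract 10: [3, 1, -8, 10, 16, 23, 33]
Extract 3: [1, -8, 3, 10, 16, 23, 33]
Extract 1: [-8, 1, 3, 10, 16, 23, 33]


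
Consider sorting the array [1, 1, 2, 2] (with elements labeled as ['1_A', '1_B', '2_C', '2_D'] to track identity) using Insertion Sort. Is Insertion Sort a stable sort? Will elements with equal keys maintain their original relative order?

Trace Insertion Sort on the labeled array (the key is the number; the letter only tracks identity):
  Insert 1_B at index 1: [1_A, 1_B, 2_C, 2_D]
  Insert 2_C at index 2: [1_A, 1_B, 2_C, 2_D]
  Insert 2_D at index 3: [1_A, 1_B, 2_C, 2_D]
Final order: [1_A, 1_B, 2_C, 2_D]
Equal keys:
  value 1: originally 1_A, 1_B; after sorting 1_A, 1_B -> order preserved
  value 2: originally 2_C, 2_D; after sorting 2_C, 2_D -> order preserved
All equal keys kept their original relative order. Insertion Sort is stable: elements are shifted only while they are strictly greater than the key, so a key is inserted after any equal elements already placed.
Answer: Stable


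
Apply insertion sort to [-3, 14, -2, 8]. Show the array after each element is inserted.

First element -3 is already 'sorted'
Insert 14: shifted 0 elements -> [-3, 14, -2, 8]
Insert -2: shifted 1 elements -> [-3, -2, 14, 8]
Insert 8: shifted 1 elements -> [-3, -2, 8, 14]


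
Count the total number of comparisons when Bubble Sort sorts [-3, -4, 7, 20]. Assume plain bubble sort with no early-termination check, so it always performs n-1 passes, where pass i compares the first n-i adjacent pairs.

Pass 1: compare adjacent pairs (0,1)..(2,3) = 3 comparison(s), 1 swap(s) -> [-4, -3, 7, 20]
Pass 2: compare adjacent pairs (0,1)..(1,2) = 2 comparison(s), 0 swap(s) -> [-4, -3, 7, 20]
Pass 3: compare adjacent pairs (0,1)..(0,1) = 1 comparison(s), 0 swap(s) -> [-4, -3, 7, 20]
Total comparisons: 3 + 2 + 1 = 6


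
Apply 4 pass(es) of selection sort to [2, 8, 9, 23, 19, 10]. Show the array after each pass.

Pass 1: Select minimum 2 at index 0, swap -> [2, 8, 9, 23, 19, 10]
Pass 2: Select minimum 8 at index 1, swap -> [2, 8, 9, 23, 19, 10]
Pass 3: Select minimum 9 at index 2, swap -> [2, 8, 9, 23, 19, 10]
Pass 4: Select minimum 10 at index 5, swap -> [2, 8, 9, 10, 19, 23]


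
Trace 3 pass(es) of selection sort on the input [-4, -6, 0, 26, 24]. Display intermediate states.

Pass 1: Select minimum -6 at index 1, swap -> [-6, -4, 0, 26, 24]
Pass 2: Select minimum -4 at index 1, swap -> [-6, -4, 0, 26, 24]
Pass 3: Select minimum 0 at index 2, swap -> [-6, -4, 0, 26, 24]


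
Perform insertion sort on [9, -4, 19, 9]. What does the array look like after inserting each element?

First element 9 is already 'sorted'
Insert -4: shifted 1 elements -> [-4, 9, 19, 9]
Insert 19: shifted 0 elements -> [-4, 9, 19, 9]
Insert 9: shifted 1 elements -> [-4, 9, 9, 19]


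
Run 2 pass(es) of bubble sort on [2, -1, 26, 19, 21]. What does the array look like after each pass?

After pass 1: [-1, 2, 19, 21, 26] (3 swaps)
After pass 2: [-1, 2, 19, 21, 26] (0 swaps)
Total swaps: 3


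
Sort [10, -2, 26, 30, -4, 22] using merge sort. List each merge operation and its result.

Divide and conquer:
  Merge [-2] + [26] -> [-2, 26]
  Merge [10] + [-2, 26] -> [-2, 10, 26]
  Merge [-4] + [22] -> [-4, 22]
  Merge [30] + [-4, 22] -> [-4, 22, 30]
  Merge [-2, 10, 26] + [-4, 22, 30] -> [-4, -2, 10, 22, 26, 30]


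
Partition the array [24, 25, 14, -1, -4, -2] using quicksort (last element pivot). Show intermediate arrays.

Partition 1: pivot=-2 at index 1 -> [-4, -2, 14, -1, 24, 25]
Partition 2: pivot=25 at index 5 -> [-4, -2, 14, -1, 24, 25]
Partition 3: pivot=24 at index 4 -> [-4, -2, 14, -1, 24, 25]
Partition 4: pivot=-1 at index 2 -> [-4, -2, -1, 14, 24, 25]


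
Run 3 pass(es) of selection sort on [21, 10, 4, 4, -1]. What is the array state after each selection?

Pass 1: Select minimum -1 at index 4, swap -> [-1, 10, 4, 4, 21]
Pass 2: Select minimum 4 at index 2, swap -> [-1, 4, 10, 4, 21]
Pass 3: Select minimum 4 at index 3, swap -> [-1, 4, 4, 10, 21]


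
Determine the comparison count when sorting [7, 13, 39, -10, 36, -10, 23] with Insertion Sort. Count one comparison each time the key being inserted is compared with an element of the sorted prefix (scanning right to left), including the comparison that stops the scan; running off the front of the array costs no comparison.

Insert 13: 7 <= 13 (stop) = 1 comparison(s) -> [7, 13, 39, -10, 36, -10, 23]
Insert 39: 13 <= 39 (stop) = 1 comparison(s) -> [7, 13, 39, -10, 36, -10, 23]
Insert -10: 39 > -10 (shift), 13 > -10 (shift), 7 > -10 (shift), reached front = 3 comparison(s) -> [-10, 7, 13, 39, 36, -10, 23]
Insert 36: 39 > 36 (shift), 13 <= 36 (stop) = 2 comparison(s) -> [-10, 7, 13, 36, 39, -10, 23]
Insert -10: 39 > -10 (shift), 36 > -10 (shift), 13 > -10 (shift), 7 > -10 (shift), -10 <= -10 (stop) = 5 comparison(s) -> [-10, -10, 7, 13, 36, 39, 23]
Insert 23: 39 > 23 (shift), 36 > 23 (shift), 13 <= 23 (stop) = 3 comparison(s) -> [-10, -10, 7, 13, 23, 36, 39]
Total comparisons: 1 + 1 + 3 + 2 + 5 + 3 = 15


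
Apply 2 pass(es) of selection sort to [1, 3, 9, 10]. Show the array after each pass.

Pass 1: Select minimum 1 at index 0, swap -> [1, 3, 9, 10]
Pass 2: Select minimum 3 at index 1, swap -> [1, 3, 9, 10]


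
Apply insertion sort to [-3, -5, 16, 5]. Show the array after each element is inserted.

First element -3 is already 'sorted'
Insert -5: shifted 1 elements -> [-5, -3, 16, 5]
Insert 16: shifted 0 elements -> [-5, -3, 16, 5]
Insert 5: shifted 1 elements -> [-5, -3, 5, 16]


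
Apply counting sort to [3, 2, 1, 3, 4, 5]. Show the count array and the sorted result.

Count array: [0, 1, 1, 2, 1, 1]
(count[i] = number of elements equal to i)
Cumulative count: [0, 1, 2, 4, 5, 6]
Sorted: [1, 2, 3, 3, 4, 5]


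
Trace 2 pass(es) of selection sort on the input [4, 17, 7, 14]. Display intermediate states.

Pass 1: Select minimum 4 at index 0, swap -> [4, 17, 7, 14]
Pass 2: Select minimum 7 at index 2, swap -> [4, 7, 17, 14]


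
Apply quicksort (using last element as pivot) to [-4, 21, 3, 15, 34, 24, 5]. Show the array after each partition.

Partition 1: pivot=5 at index 2 -> [-4, 3, 5, 15, 34, 24, 21]
Partition 2: pivot=3 at index 1 -> [-4, 3, 5, 15, 34, 24, 21]
Partition 3: pivot=21 at index 4 -> [-4, 3, 5, 15, 21, 24, 34]
Partition 4: pivot=34 at index 6 -> [-4, 3, 5, 15, 21, 24, 34]


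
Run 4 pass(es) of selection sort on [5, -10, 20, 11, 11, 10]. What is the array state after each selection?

Pass 1: Select minimum -10 at index 1, swap -> [-10, 5, 20, 11, 11, 10]
Pass 2: Select minimum 5 at index 1, swap -> [-10, 5, 20, 11, 11, 10]
Pass 3: Select minimum 10 at index 5, swap -> [-10, 5, 10, 11, 11, 20]
Pass 4: Select minimum 11 at index 3, swap -> [-10, 5, 10, 11, 11, 20]


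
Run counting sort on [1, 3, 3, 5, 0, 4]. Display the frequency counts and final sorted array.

Count array: [1, 1, 0, 2, 1, 1]
(count[i] = number of elements equal to i)
Cumulative count: [1, 2, 2, 4, 5, 6]
Sorted: [0, 1, 3, 3, 4, 5]


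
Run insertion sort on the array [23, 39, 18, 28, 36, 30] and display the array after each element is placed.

First element 23 is already 'sorted'
Insert 39: shifted 0 elements -> [23, 39, 18, 28, 36, 30]
Insert 18: shifted 2 elements -> [18, 23, 39, 28, 36, 30]
Insert 28: shifted 1 elements -> [18, 23, 28, 39, 36, 30]
Insert 36: shifted 1 elements -> [18, 23, 28, 36, 39, 30]
Insert 30: shifted 2 elements -> [18, 23, 28, 30, 36, 39]


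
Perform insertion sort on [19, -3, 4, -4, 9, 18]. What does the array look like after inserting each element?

First element 19 is already 'sorted'
Insert -3: shifted 1 elements -> [-3, 19, 4, -4, 9, 18]
Insert 4: shifted 1 elements -> [-3, 4, 19, -4, 9, 18]
Insert -4: shifted 3 elements -> [-4, -3, 4, 19, 9, 18]
Insert 9: shifted 1 elements -> [-4, -3, 4, 9, 19, 18]
Insert 18: shifted 1 elements -> [-4, -3, 4, 9, 18, 19]


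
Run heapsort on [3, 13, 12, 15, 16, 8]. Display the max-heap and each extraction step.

Build heap: [16, 15, 12, 3, 13, 8]
Extract 16: [15, 13, 12, 3, 8, 16]
Extract 15: [13, 8, 12, 3, 15, 16]
Extract 13: [12, 8, 3, 13, 15, 16]
Extract 12: [8, 3, 12, 13, 15, 16]
Extract 8: [3, 8, 12, 13, 15, 16]


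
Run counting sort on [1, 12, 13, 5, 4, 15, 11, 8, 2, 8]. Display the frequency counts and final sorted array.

Count array: [0, 1, 1, 0, 1, 1, 0, 0, 2, 0, 0, 1, 1, 1, 0, 1]
(count[i] = number of elements equal to i)
Cumulative count: [0, 1, 2, 2, 3, 4, 4, 4, 6, 6, 6, 7, 8, 9, 9, 10]
Sorted: [1, 2, 4, 5, 8, 8, 11, 12, 13, 15]


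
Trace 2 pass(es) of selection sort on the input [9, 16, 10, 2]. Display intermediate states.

Pass 1: Select minimum 2 at index 3, swap -> [2, 16, 10, 9]
Pass 2: Select minimum 9 at index 3, swap -> [2, 9, 10, 16]


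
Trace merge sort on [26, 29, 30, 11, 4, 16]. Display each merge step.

Divide and conquer:
  Merge [29] + [30] -> [29, 30]
  Merge [26] + [29, 30] -> [26, 29, 30]
  Merge [4] + [16] -> [4, 16]
  Merge [11] + [4, 16] -> [4, 11, 16]
  Merge [26, 29, 30] + [4, 11, 16] -> [4, 11, 16, 26, 29, 30]


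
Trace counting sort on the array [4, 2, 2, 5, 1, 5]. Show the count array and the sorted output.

Count array: [0, 1, 2, 0, 1, 2]
(count[i] = number of elements equal to i)
Cumulative count: [0, 1, 3, 3, 4, 6]
Sorted: [1, 2, 2, 4, 5, 5]


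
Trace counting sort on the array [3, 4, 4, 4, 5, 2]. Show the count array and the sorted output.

Count array: [0, 0, 1, 1, 3, 1]
(count[i] = number of elements equal to i)
Cumulative count: [0, 0, 1, 2, 5, 6]
Sorted: [2, 3, 4, 4, 4, 5]


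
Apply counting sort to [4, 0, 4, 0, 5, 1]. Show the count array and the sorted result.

Count array: [2, 1, 0, 0, 2, 1]
(count[i] = number of elements equal to i)
Cumulative count: [2, 3, 3, 3, 5, 6]
Sorted: [0, 0, 1, 4, 4, 5]


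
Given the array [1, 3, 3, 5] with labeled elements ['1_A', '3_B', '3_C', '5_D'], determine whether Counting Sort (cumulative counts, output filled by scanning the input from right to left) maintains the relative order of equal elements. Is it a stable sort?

Trace Counting Sort on the labeled array (the key is the number; the letter only tracks identity):
  Counts for values 0..5: [0, 1, 0, 2, 0, 1]
  Cumulative counts: [0, 1, 1, 3, 3, 4]
  Scan right to left: place 5_D at output index 3
  Scan right to left: place 3_C at output index 2
  Scan right to left: place 3_B at output index 1
  Scan right to left: place 1_A at output index 0
  Output: [1_A, 3_B, 3_C, 5_D]
Equal keys:
  value 3: originally 3_B, 3_C; after sorting 3_B, 3_C -> order preserved
All equal keys kept their original relative order. Counting Sort is stable: scanning the input right to left with decreasing cumulative counts places later duplicates at later output positions.
Answer: Stable


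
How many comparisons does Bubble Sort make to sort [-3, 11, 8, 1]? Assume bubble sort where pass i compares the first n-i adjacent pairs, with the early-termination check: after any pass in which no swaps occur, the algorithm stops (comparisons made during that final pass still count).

Pass 1: compare adjacent pairs (0,1)..(2,3) = 3 comparison(s), 2 swap(s) -> [-3, 8, 1, 11]
Pass 2: compare adjacent pairs (0,1)..(1,2) = 2 comparison(s), 1 swap(s) -> [-3, 1, 8, 11]
Pass 3: compare adjacent pairs (0,1)..(0,1) = 1 comparison(s), 0 swap(s) -> [-3, 1, 8, 11]
No swaps in this pass, so bubble sort stops here.
Total comparisons: 3 + 2 + 1 = 6


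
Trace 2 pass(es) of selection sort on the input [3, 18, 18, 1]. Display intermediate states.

Pass 1: Select minimum 1 at index 3, swap -> [1, 18, 18, 3]
Pass 2: Select minimum 3 at index 3, swap -> [1, 3, 18, 18]


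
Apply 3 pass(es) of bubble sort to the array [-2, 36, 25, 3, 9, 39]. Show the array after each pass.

After pass 1: [-2, 25, 3, 9, 36, 39] (3 swaps)
After pass 2: [-2, 3, 9, 25, 36, 39] (2 swaps)
After pass 3: [-2, 3, 9, 25, 36, 39] (0 swaps)
Total swaps: 5


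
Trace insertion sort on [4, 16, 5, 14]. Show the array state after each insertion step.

First element 4 is already 'sorted'
Insert 16: shifted 0 elements -> [4, 16, 5, 14]
Insert 5: shifted 1 elements -> [4, 5, 16, 14]
Insert 14: shifted 1 elements -> [4, 5, 14, 16]


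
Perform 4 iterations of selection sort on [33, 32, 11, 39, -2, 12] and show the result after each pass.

Pass 1: Select minimum -2 at index 4, swap -> [-2, 32, 11, 39, 33, 12]
Pass 2: Select minimum 11 at index 2, swap -> [-2, 11, 32, 39, 33, 12]
Pass 3: Select minimum 12 at index 5, swap -> [-2, 11, 12, 39, 33, 32]
Pass 4: Select minimum 32 at index 5, swap -> [-2, 11, 12, 32, 33, 39]


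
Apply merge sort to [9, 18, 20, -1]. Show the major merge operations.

Divide and conquer:
  Merge [9] + [18] -> [9, 18]
  Merge [20] + [-1] -> [-1, 20]
  Merge [9, 18] + [-1, 20] -> [-1, 9, 18, 20]


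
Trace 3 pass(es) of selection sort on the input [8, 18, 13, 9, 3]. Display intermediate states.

Pass 1: Select minimum 3 at index 4, swap -> [3, 18, 13, 9, 8]
Pass 2: Select minimum 8 at index 4, swap -> [3, 8, 13, 9, 18]
Pass 3: Select minimum 9 at index 3, swap -> [3, 8, 9, 13, 18]


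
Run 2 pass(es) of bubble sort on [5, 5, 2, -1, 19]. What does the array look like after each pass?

After pass 1: [5, 2, -1, 5, 19] (2 swaps)
After pass 2: [2, -1, 5, 5, 19] (2 swaps)
Total swaps: 4


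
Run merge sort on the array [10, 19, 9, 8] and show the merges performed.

Divide and conquer:
  Merge [10] + [19] -> [10, 19]
  Merge [9] + [8] -> [8, 9]
  Merge [10, 19] + [8, 9] -> [8, 9, 10, 19]


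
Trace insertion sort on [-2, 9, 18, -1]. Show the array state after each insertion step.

First element -2 is already 'sorted'
Insert 9: shifted 0 elements -> [-2, 9, 18, -1]
Insert 18: shifted 0 elements -> [-2, 9, 18, -1]
Insert -1: shifted 2 elements -> [-2, -1, 9, 18]


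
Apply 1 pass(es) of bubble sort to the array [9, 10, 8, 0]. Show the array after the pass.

After pass 1: [9, 8, 0, 10] (2 swaps)
Total swaps: 2


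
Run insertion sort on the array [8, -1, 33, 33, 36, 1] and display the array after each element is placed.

First element 8 is already 'sorted'
Insert -1: shifted 1 elements -> [-1, 8, 33, 33, 36, 1]
Insert 33: shifted 0 elements -> [-1, 8, 33, 33, 36, 1]
Insert 33: shifted 0 elements -> [-1, 8, 33, 33, 36, 1]
Insert 36: shifted 0 elements -> [-1, 8, 33, 33, 36, 1]
Insert 1: shifted 4 elements -> [-1, 1, 8, 33, 33, 36]


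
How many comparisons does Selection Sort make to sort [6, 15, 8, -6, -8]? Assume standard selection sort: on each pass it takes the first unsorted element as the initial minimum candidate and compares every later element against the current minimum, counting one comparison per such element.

Pass 1: scan indices 1..4 for the minimum = 4 comparison(s); min is -8, place at index 0 -> [-8, 15, 8, -6, 6]
Pass 2: scan indices 2..4 for the minimum = 3 comparison(s); min is -6, place at index 1 -> [-8, -6, 8, 15, 6]
Pass 3: scan indices 3..4 for the minimum = 2 comparison(s); min is 6, place at index 2 -> [-8, -6, 6, 15, 8]
Pass 4: scan indices 4..4 for the minimum = 1 comparison(s); min is 8, place at index 3 -> [-8, -6, 6, 8, 15]
Selection sort always scans the whole unsorted suffix, so the count is (n-1) + (n-2) + ... + 1 = n(n-1)/2 = 5*4/2 = 10 regardless of the input order.
Total comparisons: 4 + 3 + 2 + 1 = 10


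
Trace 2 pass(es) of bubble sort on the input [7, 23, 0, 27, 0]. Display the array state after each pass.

After pass 1: [7, 0, 23, 0, 27] (2 swaps)
After pass 2: [0, 7, 0, 23, 27] (2 swaps)
Total swaps: 4


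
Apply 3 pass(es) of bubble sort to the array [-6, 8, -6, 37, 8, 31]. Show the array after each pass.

After pass 1: [-6, -6, 8, 8, 31, 37] (3 swaps)
After pass 2: [-6, -6, 8, 8, 31, 37] (0 swaps)
After pass 3: [-6, -6, 8, 8, 31, 37] (0 swaps)
Total swaps: 3


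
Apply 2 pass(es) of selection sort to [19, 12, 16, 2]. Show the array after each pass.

Pass 1: Select minimum 2 at index 3, swap -> [2, 12, 16, 19]
Pass 2: Select minimum 12 at index 1, swap -> [2, 12, 16, 19]


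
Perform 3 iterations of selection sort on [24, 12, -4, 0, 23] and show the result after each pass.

Pass 1: Select minimum -4 at index 2, swap -> [-4, 12, 24, 0, 23]
Pass 2: Select minimum 0 at index 3, swap -> [-4, 0, 24, 12, 23]
Pass 3: Select minimum 12 at index 3, swap -> [-4, 0, 12, 24, 23]
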